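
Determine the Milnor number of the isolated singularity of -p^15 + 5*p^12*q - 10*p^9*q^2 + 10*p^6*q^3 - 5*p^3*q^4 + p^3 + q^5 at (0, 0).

8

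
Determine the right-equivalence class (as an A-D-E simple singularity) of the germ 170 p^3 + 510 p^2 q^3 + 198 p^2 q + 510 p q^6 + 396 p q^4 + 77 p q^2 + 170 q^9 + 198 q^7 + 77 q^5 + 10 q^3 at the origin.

The Hessian of f at 0 is [[0, 0], [0, 0]] with rank 0, so corank 2. A Groebner basis of the Jacobian ideal J(f) in C{p,q} is {q^3, p^2 - q^2/6, p*q + 9*q^2/22}; counting standard monomials gives mu = 4. Corank 2; j^3 = (5*p + 2*q)*(34*p^2 + 26*p*q + 5*q^2) splits into three distinct lines over C (the quadratic factor has nonzero discriminant), so D_4.

D_{4}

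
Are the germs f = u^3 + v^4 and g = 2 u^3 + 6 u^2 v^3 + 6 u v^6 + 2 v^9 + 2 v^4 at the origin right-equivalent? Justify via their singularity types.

Yes.

The Hessian of f at 0 is [[0, 0], [0, 0]] with rank 0, so corank 2. A Groebner basis of the Jacobian ideal J(f) in C{u,v} is {v^3, u^2}; counting standard monomials gives mu = 6. Corank 2; j^3 = u^3 is a perfect cube, so E-series; the 4-jet and mu = 6 give E_6. The Hessian of g at 0 is [[0, 0], [0, 0]] with rank 0, so corank 2. A Groebner basis of the Jacobian ideal J(g) in C{u,v} is {v^3, u^2}; counting standard monomials gives mu = 6. Corank 2; j^3 = 2*u^3 is a perfect cube, so E-series; the 4-jet and mu = 6 give E_6. Both have type E_6, hence right-equivalent.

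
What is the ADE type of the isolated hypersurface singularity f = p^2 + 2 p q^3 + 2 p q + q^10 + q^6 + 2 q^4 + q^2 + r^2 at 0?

A9

The Hessian of f at 0 has rank 2. Corank 1: A-series; mu = 9 gives A_9.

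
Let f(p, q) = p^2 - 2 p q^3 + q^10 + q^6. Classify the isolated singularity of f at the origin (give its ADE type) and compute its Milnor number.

The Hessian of f at 0 has rank 1. Corank 1: A-series; mu = 9 gives A_9.

Type A9, Milnor number mu = 9.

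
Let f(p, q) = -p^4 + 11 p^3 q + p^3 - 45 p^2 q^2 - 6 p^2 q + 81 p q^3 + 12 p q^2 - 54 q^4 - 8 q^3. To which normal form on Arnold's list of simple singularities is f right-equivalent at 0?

E7

The Hessian of f at 0 has rank 0. Corank 2; j^3 = (p - 2*q)^3 is a perfect cube, so E-series; the 4-jet and mu = 7 give E_7.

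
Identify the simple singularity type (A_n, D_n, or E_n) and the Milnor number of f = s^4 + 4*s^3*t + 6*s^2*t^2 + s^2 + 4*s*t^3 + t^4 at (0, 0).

Type A_{3}, Milnor number mu = 3.

The Hessian of f at 0 has rank 1. Corank 1: A-series; mu = 3 gives A_3.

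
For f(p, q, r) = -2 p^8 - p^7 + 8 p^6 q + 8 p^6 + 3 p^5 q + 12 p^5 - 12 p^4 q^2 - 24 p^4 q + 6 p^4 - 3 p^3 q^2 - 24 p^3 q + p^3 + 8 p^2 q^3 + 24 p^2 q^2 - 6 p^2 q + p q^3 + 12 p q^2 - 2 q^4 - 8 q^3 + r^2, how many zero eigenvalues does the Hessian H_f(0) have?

2

Hessian at 0 has rank 1.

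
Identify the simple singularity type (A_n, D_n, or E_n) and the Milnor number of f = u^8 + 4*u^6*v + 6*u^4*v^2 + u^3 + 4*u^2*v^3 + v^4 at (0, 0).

The Hessian of f at 0 is [[0, 0], [0, 0]] with rank 0, so corank 2. A Groebner basis of the Jacobian ideal J(f) in C{u,v} is {v^3, u^2}; counting standard monomials gives mu = 6. Corank 2; j^3 = u^3 is a perfect cube, so E-series; the 4-jet and mu = 6 give E_6.

Type E_6, Milnor number mu = 6.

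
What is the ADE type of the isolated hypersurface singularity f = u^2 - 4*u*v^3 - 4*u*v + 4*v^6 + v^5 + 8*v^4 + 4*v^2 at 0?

A_{4}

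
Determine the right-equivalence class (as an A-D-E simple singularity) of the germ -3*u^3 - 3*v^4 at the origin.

E_{6}

The Hessian of f at 0 has rank 0. Corank 2; j^3 = -3*u^3 is a perfect cube, so E-series; the 4-jet and mu = 6 give E_6.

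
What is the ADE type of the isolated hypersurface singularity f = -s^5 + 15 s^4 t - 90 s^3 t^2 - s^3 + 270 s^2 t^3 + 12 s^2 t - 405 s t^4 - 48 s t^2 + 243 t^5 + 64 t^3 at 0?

E_8

The Hessian of f at 0 has rank 0. Corank 2; j^3 = -(s - 4*t)^3 is a perfect cube, so E-series; the 5-jet and mu = 8 give E_8.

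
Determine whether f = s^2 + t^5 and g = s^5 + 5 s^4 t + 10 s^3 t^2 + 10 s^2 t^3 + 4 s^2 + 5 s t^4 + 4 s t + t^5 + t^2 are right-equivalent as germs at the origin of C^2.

The Hessian of f at 0 has rank 1. Corank 1: A-series; mu = 4 gives A_4. The Hessian of g at 0 has rank 1. Corank 1: A-series; mu = 4 gives A_4. Both have type A_4, hence right-equivalent.

Yes.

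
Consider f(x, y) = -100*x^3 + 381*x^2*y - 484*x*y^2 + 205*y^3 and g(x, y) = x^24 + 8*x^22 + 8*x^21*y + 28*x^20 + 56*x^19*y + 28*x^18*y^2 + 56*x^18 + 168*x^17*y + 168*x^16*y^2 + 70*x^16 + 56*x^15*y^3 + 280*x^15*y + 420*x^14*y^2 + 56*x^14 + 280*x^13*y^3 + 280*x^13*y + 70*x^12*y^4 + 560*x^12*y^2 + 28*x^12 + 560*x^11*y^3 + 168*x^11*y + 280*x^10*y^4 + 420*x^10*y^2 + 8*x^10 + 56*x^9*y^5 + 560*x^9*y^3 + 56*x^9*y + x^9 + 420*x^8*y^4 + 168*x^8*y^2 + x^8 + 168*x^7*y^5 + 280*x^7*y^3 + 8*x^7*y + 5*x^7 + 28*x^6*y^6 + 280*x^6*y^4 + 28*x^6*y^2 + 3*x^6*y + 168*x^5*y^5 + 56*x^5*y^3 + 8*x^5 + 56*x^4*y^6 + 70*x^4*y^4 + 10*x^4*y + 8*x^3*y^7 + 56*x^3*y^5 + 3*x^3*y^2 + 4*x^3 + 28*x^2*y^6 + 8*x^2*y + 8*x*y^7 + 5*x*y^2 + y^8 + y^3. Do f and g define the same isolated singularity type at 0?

No.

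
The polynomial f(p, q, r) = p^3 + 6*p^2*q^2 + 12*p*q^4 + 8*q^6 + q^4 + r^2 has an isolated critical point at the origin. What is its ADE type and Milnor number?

Type E_{6}, Milnor number mu = 6.

The Hessian of f at 0 is [[0, 0, 0], [0, 0, 0], [0, 0, 2]] with rank 1, so corank 2. A Groebner basis of the Jacobian ideal J(f) in C{p,q,r} is {p^3, p^2*q, p^2/4 + p*q^2, q^3, r}; counting standard monomials gives mu = 6. Corank 2; j^3 = p^3 is a perfect cube, so E-series; the 4-jet and mu = 6 give E_6.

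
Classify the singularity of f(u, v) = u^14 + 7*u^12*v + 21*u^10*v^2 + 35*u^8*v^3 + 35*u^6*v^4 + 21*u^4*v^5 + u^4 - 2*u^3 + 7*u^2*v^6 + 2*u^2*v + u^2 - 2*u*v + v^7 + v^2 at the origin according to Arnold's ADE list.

A6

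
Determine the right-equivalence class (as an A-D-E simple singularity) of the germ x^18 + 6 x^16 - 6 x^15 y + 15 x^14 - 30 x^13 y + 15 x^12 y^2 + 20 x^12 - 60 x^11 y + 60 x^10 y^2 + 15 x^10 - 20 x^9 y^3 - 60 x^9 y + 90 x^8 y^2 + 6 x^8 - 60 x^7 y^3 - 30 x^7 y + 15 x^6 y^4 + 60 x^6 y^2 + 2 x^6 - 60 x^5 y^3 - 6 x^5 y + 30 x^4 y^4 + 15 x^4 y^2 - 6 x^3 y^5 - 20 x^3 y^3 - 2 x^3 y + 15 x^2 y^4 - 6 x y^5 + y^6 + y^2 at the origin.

The Hessian of f at 0 has rank 1. Corank 1: A-series; mu = 5 gives A_5.

A_{5}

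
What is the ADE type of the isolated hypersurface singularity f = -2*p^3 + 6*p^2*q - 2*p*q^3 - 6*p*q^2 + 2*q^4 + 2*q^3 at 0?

The Hessian of f at 0 has rank 0. Corank 2; j^3 = -2*(p - q)^3 is a perfect cube, so E-series; the 4-jet and mu = 7 give E_7.

E_7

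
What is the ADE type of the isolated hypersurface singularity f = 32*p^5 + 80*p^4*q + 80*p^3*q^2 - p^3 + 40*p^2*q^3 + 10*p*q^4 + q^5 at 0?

E_{8}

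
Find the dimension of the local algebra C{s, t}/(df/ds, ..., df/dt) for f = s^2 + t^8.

The Hessian of f at 0 has rank 1. Corank 1: A-series; mu = 7 gives A_7.

7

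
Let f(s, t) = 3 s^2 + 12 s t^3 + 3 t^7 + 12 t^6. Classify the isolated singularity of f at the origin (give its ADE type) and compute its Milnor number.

Type A_6, Milnor number mu = 6.

The Hessian of f at 0 has rank 1. Corank 1: A-series; mu = 6 gives A_6.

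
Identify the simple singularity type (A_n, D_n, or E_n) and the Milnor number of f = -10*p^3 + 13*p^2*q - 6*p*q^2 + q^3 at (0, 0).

Type D_4, Milnor number mu = 4.

The Hessian of f at 0 is [[0, 0], [0, 0]] with rank 0, so corank 2. A Groebner basis of the Jacobian ideal J(f) in C{p,q} is {q^3, p^2 - 3*q^2/11, p*q - 6*q^2/11}; counting standard monomials gives mu = 4. Corank 2; j^3 = -(2*p - q)*(5*p^2 - 4*p*q + q^2) splits into three distinct lines over C (the quadratic factor has nonzero discriminant), so D_4.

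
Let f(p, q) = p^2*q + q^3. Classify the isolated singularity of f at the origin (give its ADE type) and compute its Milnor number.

Type D4, Milnor number mu = 4.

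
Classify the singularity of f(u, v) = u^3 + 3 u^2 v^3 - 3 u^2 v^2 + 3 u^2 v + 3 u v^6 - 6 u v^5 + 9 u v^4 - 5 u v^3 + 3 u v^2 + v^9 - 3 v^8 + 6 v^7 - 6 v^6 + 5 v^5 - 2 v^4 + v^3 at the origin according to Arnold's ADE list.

E_7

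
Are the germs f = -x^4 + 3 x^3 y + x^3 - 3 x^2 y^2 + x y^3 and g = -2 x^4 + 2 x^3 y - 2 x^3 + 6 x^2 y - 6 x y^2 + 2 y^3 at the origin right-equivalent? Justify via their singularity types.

Yes.

The Hessian of f at 0 is [[0, 0], [0, 0]] with rank 0, so corank 2. A Groebner basis of the Jacobian ideal J(f) in C{x,y} is {3*x^2 + y^4 + y^3, x^3, x^2*y - x^2 - y^3/3, -2*x^2 + x*y^2 - 2*y^3/3}; counting standard monomials gives mu = 7. Corank 2; j^3 = x^3 is a perfect cube, so E-series; the 4-jet and mu = 7 give E_7. The Hessian of g at 0 is [[0, 0], [0, 0]] with rank 0, so corank 2. A Groebner basis of the Jacobian ideal J(g) in C{x,y} is {3*x^2 - 6*x*y + y^4 + y^3 + 3*y^2, x^3 + 3*x^2 - 6*x*y + 3*y^2, x^2*y + 3*x^2 - 6*x*y + 3*y^2, 2*x^2 + x*y^2 - 4*x*y - y^3/3 + 2*y^2}; counting standard monomials gives mu = 7. Corank 2; j^3 = -2*(x - y)^3 is a perfect cube, so E-series; the 4-jet and mu = 7 give E_7. Both have type E_7, hence right-equivalent.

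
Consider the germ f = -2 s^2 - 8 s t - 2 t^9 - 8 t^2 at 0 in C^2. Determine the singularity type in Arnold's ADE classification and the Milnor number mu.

Type A8, Milnor number mu = 8.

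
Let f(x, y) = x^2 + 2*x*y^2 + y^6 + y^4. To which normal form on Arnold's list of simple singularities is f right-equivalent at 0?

The Hessian of f at 0 has rank 1. Corank 1: A-series; mu = 5 gives A_5.

A_5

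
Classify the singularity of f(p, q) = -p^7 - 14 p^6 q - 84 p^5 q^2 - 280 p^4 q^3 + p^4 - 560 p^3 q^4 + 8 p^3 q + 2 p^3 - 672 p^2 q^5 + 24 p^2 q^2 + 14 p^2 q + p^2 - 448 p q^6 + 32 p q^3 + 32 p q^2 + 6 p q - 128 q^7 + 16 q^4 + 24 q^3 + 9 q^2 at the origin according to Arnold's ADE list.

The Hessian of f at 0 is [[2, 6], [6, 18]] with rank 1, so corank 1. A Groebner basis of the Jacobian ideal J(f) in C{p,q} is {14*p*q/3 - 5*p/3 + q^4 + 4*q^3/3 + 37*q^2/3 - 5*q, p*q^2 - 4*p*q/3 + p/3 + 7*q^3/3 - 11*q^2/3 + q, p^2 + 4*p*q + p + 4*q^2 + 3*q}; counting standard monomials gives mu = 6. Corank 1: A-series; mu = 6 gives A_6.

A6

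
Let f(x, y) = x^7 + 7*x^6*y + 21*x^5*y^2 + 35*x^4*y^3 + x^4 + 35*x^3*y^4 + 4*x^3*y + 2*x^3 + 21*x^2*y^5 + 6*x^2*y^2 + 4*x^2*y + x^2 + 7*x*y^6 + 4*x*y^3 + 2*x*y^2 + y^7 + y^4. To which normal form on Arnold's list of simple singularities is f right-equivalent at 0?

A_6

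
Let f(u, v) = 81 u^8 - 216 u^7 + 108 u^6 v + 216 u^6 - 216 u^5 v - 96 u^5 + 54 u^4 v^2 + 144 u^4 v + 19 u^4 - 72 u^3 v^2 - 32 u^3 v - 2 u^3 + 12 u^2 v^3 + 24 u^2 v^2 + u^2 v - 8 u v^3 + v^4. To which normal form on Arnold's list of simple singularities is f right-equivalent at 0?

D_5

The Hessian of f at 0 has rank 0. Corank 2; j^3 = -u^2*(2*u - v) has shape L^2 M (L != M), so D-series; mu = 5 gives D_5.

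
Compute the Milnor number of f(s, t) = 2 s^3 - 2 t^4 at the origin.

6

The Hessian of f at 0 is [[0, 0], [0, 0]] with rank 0, so corank 2. A Groebner basis of the Jacobian ideal J(f) in C{s,t} is {t^3, s^2}; counting standard monomials gives mu = 6. Corank 2; j^3 = 2*s^3 is a perfect cube, so E-series; the 4-jet and mu = 6 give E_6.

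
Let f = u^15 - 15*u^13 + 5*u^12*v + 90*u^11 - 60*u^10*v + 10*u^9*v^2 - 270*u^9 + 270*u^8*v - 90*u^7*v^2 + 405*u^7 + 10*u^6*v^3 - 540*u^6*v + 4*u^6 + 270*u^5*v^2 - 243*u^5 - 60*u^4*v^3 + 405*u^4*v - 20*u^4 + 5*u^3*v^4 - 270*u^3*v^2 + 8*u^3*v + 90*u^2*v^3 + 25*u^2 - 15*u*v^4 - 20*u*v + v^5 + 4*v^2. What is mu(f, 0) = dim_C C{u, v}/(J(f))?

4

The Hessian of f at 0 has rank 1. Corank 1: A-series; mu = 4 gives A_4.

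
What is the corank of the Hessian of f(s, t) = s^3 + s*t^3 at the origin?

2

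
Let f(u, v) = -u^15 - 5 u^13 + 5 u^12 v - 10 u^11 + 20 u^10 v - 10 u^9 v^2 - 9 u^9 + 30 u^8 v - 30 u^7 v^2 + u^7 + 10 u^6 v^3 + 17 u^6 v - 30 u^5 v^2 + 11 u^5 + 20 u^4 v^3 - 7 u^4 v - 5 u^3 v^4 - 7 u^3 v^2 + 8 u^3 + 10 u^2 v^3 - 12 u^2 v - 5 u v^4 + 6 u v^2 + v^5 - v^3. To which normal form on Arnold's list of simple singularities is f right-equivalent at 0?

E_8

The Hessian of f at 0 has rank 0. Corank 2; j^3 = (2*u - v)^3 is a perfect cube, so E-series; the 5-jet and mu = 8 give E_8.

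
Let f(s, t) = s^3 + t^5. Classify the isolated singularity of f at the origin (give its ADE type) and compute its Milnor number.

Type E_{8}, Milnor number mu = 8.

The Hessian of f at 0 is [[0, 0], [0, 0]] with rank 0, so corank 2. A Groebner basis of the Jacobian ideal J(f) in C{s,t} is {t^4, s^2}; counting standard monomials gives mu = 8. Corank 2; j^3 = s^3 is a perfect cube, so E-series; the 5-jet and mu = 8 give E_8.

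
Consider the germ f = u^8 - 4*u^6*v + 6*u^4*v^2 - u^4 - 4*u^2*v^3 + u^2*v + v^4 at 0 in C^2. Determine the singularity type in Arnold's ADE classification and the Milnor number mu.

The Hessian of f at 0 is [[0, 0], [0, 0]] with rank 0, so corank 2. A Groebner basis of the Jacobian ideal J(f) in C{u,v} is {u^3, u^2/4 + v^3, u*v}; counting standard monomials gives mu = 5. Corank 2; j^3 = u^2*v has shape L^2 M (L != M), so D-series; mu = 5 gives D_5.

Type D_{5}, Milnor number mu = 5.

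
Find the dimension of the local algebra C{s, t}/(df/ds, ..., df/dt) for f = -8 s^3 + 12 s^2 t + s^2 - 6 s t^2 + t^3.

2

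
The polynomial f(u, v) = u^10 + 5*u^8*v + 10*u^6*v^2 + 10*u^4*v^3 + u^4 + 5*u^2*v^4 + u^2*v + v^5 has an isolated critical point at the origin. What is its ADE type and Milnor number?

Type D_{6}, Milnor number mu = 6.

The Hessian of f at 0 has rank 0. Corank 2; j^3 = u^2*v has shape L^2 M (L != M), so D-series; mu = 6 gives D_6.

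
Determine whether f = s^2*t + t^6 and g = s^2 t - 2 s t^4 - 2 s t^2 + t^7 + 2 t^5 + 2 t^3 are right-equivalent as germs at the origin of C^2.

The Hessian of f at 0 has rank 0. Corank 2; j^3 = s^2*t has shape L^2 M (L != M), so D-series; mu = 7 gives D_7. The Hessian of g at 0 has rank 0. Corank 2; j^3 = t*(s^2 - 2*s*t + 2*t^2) splits into three distinct lines over C (the quadratic factor has nonzero discriminant), so D_4. f is D_7 but g is D_4, hence not right-equivalent.

No.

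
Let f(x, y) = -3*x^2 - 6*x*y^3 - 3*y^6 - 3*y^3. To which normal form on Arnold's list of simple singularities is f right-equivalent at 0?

The Hessian of f at 0 has rank 1. Corank 1: A-series; mu = 2 gives A_2.

A2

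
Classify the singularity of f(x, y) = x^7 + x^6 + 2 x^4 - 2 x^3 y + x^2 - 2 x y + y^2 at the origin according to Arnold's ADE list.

A6

The Hessian of f at 0 is [[2, -2], [-2, 2]] with rank 1, so corank 1. A Groebner basis of the Jacobian ideal J(f) in C{x,y} is {x*y + y^4 - y^2, x*y^2 + x/3 - 2*y^3/3 - y/3, x^2 - 2*x*y + y^2}; counting standard monomials gives mu = 6. Corank 1: A-series; mu = 6 gives A_6.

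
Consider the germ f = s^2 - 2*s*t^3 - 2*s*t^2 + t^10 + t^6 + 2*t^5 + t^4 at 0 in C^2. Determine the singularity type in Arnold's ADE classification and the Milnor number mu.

Type A_{9}, Milnor number mu = 9.

The Hessian of f at 0 has rank 1. Corank 1: A-series; mu = 9 gives A_9.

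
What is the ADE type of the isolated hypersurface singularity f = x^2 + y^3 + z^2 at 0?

A2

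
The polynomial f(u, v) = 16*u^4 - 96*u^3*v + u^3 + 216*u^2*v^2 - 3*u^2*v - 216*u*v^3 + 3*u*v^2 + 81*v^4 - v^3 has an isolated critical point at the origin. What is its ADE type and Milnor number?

Type E6, Milnor number mu = 6.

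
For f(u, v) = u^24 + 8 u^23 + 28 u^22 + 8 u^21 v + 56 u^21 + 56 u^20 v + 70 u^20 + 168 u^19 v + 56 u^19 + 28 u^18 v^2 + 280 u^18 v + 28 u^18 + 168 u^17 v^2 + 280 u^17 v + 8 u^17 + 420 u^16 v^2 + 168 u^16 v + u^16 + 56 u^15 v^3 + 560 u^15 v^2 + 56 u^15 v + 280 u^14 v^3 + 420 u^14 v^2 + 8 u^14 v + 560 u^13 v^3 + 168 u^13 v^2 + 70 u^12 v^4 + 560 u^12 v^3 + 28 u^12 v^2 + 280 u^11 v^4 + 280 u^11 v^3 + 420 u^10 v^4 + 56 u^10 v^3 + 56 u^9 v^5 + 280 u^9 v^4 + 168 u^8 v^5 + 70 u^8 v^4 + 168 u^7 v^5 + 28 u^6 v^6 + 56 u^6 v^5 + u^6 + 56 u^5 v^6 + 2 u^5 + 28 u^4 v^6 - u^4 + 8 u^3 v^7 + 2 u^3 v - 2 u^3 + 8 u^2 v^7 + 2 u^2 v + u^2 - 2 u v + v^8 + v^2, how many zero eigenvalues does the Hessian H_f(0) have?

1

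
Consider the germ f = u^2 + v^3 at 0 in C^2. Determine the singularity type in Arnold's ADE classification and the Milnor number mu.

Type A2, Milnor number mu = 2.

The Hessian of f at 0 has rank 1. Corank 1: A-series; mu = 2 gives A_2.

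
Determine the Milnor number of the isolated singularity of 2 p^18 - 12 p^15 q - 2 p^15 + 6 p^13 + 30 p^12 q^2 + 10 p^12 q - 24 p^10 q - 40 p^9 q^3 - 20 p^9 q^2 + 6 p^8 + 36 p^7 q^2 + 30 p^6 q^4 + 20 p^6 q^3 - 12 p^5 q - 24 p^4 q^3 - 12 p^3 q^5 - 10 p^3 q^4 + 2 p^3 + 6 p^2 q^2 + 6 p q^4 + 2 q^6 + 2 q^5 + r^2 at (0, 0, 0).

The Hessian of f at 0 is [[0, 0, 0], [0, 0, 0], [0, 0, 2]] with rank 1, so corank 2. A Groebner basis of the Jacobian ideal J(f) in C{p,q,r} is {q^4, p^3, p^2/2 + p*q^2, r}; counting standard monomials gives mu = 8. Corank 2; j^3 = 2*p^3 is a perfect cube, so E-series; the 5-jet and mu = 8 give E_8.

8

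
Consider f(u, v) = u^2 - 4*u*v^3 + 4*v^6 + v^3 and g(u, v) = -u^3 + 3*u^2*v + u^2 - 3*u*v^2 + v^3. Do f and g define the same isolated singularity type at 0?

Yes.

The Hessian of f at 0 has rank 1. Corank 1: A-series; mu = 2 gives A_2. The Hessian of g at 0 has rank 1. Corank 1: A-series; mu = 2 gives A_2. Both have type A_2, hence right-equivalent.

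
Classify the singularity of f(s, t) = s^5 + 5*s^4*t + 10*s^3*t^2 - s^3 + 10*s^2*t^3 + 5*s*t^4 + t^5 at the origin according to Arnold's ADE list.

E_8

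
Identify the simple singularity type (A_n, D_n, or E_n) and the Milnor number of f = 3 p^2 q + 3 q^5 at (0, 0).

Type D6, Milnor number mu = 6.

The Hessian of f at 0 is [[0, 0], [0, 0]] with rank 0, so corank 2. A Groebner basis of the Jacobian ideal J(f) in C{p,q} is {p^2/5 + q^4, p^3, p*q}; counting standard monomials gives mu = 6. Corank 2; j^3 = 3*p^2*q has shape L^2 M (L != M), so D-series; mu = 6 gives D_6.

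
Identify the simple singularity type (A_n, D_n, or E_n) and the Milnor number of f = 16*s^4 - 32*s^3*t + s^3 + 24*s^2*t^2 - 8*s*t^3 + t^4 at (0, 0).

Type E_{6}, Milnor number mu = 6.

The Hessian of f at 0 has rank 0. Corank 2; j^3 = s^3 is a perfect cube, so E-series; the 4-jet and mu = 6 give E_6.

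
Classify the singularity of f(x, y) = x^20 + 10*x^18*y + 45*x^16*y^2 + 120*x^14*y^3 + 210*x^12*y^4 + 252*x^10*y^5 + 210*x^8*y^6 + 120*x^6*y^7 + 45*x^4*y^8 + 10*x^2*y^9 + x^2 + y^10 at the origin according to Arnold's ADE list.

A_{9}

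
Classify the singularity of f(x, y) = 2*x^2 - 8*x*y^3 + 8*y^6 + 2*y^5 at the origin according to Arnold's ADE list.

A_{4}

The Hessian of f at 0 is [[4, 0], [0, 0]] with rank 1, so corank 1. A Groebner basis of the Jacobian ideal J(f) in C{x,y} is {-x/2 + y^3, x^2, x*y}; counting standard monomials gives mu = 4. Corank 1: A-series; mu = 4 gives A_4.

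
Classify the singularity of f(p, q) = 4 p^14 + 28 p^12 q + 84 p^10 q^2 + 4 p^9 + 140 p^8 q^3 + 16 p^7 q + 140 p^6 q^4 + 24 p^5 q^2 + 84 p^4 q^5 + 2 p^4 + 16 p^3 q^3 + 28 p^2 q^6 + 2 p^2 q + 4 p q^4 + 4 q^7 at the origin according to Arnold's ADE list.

The Hessian of f at 0 has rank 0. Corank 2; j^3 = 2*p^2*q has shape L^2 M (L != M), so D-series; mu = 8 gives D_8.

D_{8}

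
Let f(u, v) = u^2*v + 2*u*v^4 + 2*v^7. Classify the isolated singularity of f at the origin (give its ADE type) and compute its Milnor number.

Type D_8, Milnor number mu = 8.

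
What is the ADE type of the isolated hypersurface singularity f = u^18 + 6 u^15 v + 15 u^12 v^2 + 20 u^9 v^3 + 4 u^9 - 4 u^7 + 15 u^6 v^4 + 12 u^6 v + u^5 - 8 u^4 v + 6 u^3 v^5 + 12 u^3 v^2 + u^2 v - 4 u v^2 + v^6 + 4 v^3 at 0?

D_7

The Hessian of f at 0 has rank 0. Corank 2; j^3 = v*(u - 2*v)^2 has shape L^2 M (L != M), so D-series; mu = 7 gives D_7.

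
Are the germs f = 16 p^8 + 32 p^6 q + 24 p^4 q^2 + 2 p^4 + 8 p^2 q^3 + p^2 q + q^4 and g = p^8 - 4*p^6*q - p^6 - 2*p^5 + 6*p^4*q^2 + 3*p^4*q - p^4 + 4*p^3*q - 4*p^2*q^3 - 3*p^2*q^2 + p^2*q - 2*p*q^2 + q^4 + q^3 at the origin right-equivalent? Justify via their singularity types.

The Hessian of f at 0 is [[0, 0], [0, 0]] with rank 0, so corank 2. A Groebner basis of the Jacobian ideal J(f) in C{p,q} is {p^3, p^2/4 + q^3, p*q}; counting standard monomials gives mu = 5. Corank 2; j^3 = p^2*q has shape L^2 M (L != M), so D-series; mu = 5 gives D_5. The Hessian of g at 0 is [[0, 0], [0, 0]] with rank 0, so corank 2. A Groebner basis of the Jacobian ideal J(g) in C{p,q} is {p*q^2 + p*q - q^2, p*q + q^3 - q^2, p^2 - 6*p*q + 5*q^2}; counting standard monomials gives mu = 5. Corank 2; j^3 = q*(p - q)^2 has shape L^2 M (L != M), so D-series; mu = 5 gives D_5. Both have type D_5, hence right-equivalent.

Yes.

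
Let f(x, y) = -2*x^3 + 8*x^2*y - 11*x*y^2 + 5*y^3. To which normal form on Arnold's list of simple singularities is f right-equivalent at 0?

D_4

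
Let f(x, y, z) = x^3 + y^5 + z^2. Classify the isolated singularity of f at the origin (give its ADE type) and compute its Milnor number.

Type E_{8}, Milnor number mu = 8.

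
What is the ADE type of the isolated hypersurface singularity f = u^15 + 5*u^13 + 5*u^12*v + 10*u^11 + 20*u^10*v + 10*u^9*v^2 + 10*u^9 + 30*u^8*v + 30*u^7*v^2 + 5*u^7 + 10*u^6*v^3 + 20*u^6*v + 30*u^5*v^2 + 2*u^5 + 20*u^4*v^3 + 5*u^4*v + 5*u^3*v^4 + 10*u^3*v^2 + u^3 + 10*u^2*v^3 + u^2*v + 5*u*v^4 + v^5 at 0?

D6

The Hessian of f at 0 has rank 0. Corank 2; j^3 = u^2*(u + v) has shape L^2 M (L != M), so D-series; mu = 6 gives D_6.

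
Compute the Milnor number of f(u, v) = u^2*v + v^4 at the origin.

5

The Hessian of f at 0 has rank 0. Corank 2; j^3 = u^2*v has shape L^2 M (L != M), so D-series; mu = 5 gives D_5.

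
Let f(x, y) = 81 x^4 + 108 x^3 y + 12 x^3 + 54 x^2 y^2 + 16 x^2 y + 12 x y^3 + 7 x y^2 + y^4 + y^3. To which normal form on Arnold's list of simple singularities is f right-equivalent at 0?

D_5

The Hessian of f at 0 is [[0, 0], [0, 0]] with rank 0, so corank 2. A Groebner basis of the Jacobian ideal J(f) in C{x,y} is {x*y^2 + 2*x*y/3 + y^2/3, -4*x*y/3 + y^3 - 2*y^2/3, x^2 + 5*x*y/6 + y^2/6}; counting standard monomials gives mu = 5. Corank 2; j^3 = (2*x + y)^2*(3*x + y) has shape L^2 M (L != M), so D-series; mu = 5 gives D_5.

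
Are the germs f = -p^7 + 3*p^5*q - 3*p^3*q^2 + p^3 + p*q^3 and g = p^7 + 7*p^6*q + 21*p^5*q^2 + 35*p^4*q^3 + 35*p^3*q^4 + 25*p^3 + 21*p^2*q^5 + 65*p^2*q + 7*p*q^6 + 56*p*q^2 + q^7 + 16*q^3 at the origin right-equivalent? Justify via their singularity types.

The Hessian of f at 0 has rank 0. Corank 2; j^3 = p^3 is a perfect cube, so E-series; the 4-jet and mu = 7 give E_7. The Hessian of g at 0 has rank 0. Corank 2; j^3 = (p + q)*(5*p + 4*q)^2 has shape L^2 M (L != M), so D-series; mu = 8 gives D_8. f is E_7 but g is D_8, hence not right-equivalent.

No.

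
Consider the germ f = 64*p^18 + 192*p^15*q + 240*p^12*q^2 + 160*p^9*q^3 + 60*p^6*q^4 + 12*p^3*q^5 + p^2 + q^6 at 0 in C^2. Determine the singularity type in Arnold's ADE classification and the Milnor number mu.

The Hessian of f at 0 has rank 1. Corank 1: A-series; mu = 5 gives A_5.

Type A5, Milnor number mu = 5.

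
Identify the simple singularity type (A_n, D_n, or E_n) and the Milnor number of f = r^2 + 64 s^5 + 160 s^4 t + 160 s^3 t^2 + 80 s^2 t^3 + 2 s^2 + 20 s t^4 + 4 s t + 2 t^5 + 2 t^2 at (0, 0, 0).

Type A_4, Milnor number mu = 4.

The Hessian of f at 0 is [[4, 4, 0], [4, 4, 0], [0, 0, 2]] with rank 2, so corank 1. A Groebner basis of the Jacobian ideal J(f) in C{s,t,r} is {t^4, s + t, r}; counting standard monomials gives mu = 4. Corank 1: A-series; mu = 4 gives A_4.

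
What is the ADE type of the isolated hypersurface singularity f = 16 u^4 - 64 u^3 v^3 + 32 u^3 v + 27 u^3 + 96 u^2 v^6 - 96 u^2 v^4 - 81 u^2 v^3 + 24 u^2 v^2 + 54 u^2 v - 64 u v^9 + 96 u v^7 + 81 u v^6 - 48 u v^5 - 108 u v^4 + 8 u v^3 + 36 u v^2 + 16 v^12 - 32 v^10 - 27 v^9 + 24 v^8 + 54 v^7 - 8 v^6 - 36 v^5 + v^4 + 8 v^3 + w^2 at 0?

E_6

The Hessian of f at 0 has rank 1. Corank 2; j^3 = (3*u + 2*v)^3 is a perfect cube, so E-series; the 4-jet and mu = 6 give E_6.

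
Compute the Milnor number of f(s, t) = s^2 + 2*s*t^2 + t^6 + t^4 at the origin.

The Hessian of f at 0 has rank 1. Corank 1: A-series; mu = 5 gives A_5.

5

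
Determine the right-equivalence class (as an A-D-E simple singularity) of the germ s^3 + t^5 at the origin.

The Hessian of f at 0 is [[0, 0], [0, 0]] with rank 0, so corank 2. A Groebner basis of the Jacobian ideal J(f) in C{s,t} is {t^4, s^2}; counting standard monomials gives mu = 8. Corank 2; j^3 = s^3 is a perfect cube, so E-series; the 5-jet and mu = 8 give E_8.

E_{8}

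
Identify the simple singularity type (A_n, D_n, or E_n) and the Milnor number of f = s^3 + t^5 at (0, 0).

Type E_{8}, Milnor number mu = 8.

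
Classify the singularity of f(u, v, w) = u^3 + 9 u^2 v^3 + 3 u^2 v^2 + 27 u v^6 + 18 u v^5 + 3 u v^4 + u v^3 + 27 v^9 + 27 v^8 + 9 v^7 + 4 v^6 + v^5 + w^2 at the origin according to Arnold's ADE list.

E_{7}

The Hessian of f at 0 is [[0, 0, 0], [0, 0, 0], [0, 0, 2]] with rank 1, so corank 2. A Groebner basis of the Jacobian ideal J(f) in C{u,v,w} is {-u^2 + v^4 - v^3/3, u^3, u^2*v + u^2/3 + v^3/9, u^2 + u*v^2 + v^3/3, w}; counting standard monomials gives mu = 7. Corank 2; j^3 = u^3 is a perfect cube, so E-series; the 4-jet and mu = 7 give E_7.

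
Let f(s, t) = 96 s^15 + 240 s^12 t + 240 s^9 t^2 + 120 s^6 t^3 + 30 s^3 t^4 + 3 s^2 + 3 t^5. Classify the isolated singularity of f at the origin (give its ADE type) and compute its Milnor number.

The Hessian of f at 0 is [[6, 0], [0, 0]] with rank 1, so corank 1. A Groebner basis of the Jacobian ideal J(f) in C{s,t} is {t^4, s}; counting standard monomials gives mu = 4. Corank 1: A-series; mu = 4 gives A_4.

Type A_4, Milnor number mu = 4.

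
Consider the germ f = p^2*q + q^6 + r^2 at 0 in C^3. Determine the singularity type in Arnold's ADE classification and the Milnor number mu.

Type D_{7}, Milnor number mu = 7.

The Hessian of f at 0 has rank 1. Corank 2; j^3 = p^2*q has shape L^2 M (L != M), so D-series; mu = 7 gives D_7.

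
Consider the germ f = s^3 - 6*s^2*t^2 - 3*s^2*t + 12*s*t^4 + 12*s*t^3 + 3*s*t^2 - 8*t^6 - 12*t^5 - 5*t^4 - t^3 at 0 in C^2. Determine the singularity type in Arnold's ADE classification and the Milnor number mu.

Type E6, Milnor number mu = 6.

The Hessian of f at 0 is [[0, 0], [0, 0]] with rank 0, so corank 2. A Groebner basis of the Jacobian ideal J(f) in C{s,t} is {s^3 - 3*s^2/4 + 3*s*t/2 - 3*t^2/4, s^2*t - s^2/2 + s*t - t^2/2, -s^2/4 + s*t^2 + s*t/2 - t^2/4, t^3}; counting standard monomials gives mu = 6. Corank 2; j^3 = (s - t)^3 is a perfect cube, so E-series; the 4-jet and mu = 6 give E_6.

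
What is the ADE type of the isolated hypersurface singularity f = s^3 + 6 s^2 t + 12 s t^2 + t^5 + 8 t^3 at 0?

E8

The Hessian of f at 0 is [[0, 0], [0, 0]] with rank 0, so corank 2. A Groebner basis of the Jacobian ideal J(f) in C{s,t} is {t^4, s^2 + 4*s*t + 4*t^2}; counting standard monomials gives mu = 8. Corank 2; j^3 = (s + 2*t)^3 is a perfect cube, so E-series; the 5-jet and mu = 8 give E_8.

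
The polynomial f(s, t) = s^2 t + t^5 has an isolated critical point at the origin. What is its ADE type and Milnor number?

Type D6, Milnor number mu = 6.

The Hessian of f at 0 is [[0, 0], [0, 0]] with rank 0, so corank 2. A Groebner basis of the Jacobian ideal J(f) in C{s,t} is {s^2/5 + t^4, s^3, s*t}; counting standard monomials gives mu = 6. Corank 2; j^3 = s^2*t has shape L^2 M (L != M), so D-series; mu = 6 gives D_6.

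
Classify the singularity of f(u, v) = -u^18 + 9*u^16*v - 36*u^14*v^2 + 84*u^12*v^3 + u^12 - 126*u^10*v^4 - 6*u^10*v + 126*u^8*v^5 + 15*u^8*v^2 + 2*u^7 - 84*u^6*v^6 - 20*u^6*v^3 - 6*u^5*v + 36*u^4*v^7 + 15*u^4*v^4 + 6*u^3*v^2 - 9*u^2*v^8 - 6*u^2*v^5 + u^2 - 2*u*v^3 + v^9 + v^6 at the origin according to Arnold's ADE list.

A_8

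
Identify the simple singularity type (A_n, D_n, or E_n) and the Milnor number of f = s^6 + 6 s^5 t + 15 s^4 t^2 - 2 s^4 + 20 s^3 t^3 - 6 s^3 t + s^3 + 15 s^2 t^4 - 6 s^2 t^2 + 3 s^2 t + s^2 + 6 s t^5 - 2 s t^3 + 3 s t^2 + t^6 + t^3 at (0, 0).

The Hessian of f at 0 has rank 1. Corank 1: A-series; mu = 2 gives A_2.

Type A_{2}, Milnor number mu = 2.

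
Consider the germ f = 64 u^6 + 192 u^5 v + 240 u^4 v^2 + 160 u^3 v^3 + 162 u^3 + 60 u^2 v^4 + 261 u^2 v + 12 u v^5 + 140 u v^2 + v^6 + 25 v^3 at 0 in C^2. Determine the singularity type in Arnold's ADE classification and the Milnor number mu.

Type D_{7}, Milnor number mu = 7.

The Hessian of f at 0 has rank 0. Corank 2; j^3 = (2*u + v)*(9*u + 5*v)^2 has shape L^2 M (L != M), so D-series; mu = 7 gives D_7.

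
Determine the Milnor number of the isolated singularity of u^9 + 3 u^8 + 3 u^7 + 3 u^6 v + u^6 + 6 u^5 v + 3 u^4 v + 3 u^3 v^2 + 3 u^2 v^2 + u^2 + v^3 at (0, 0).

2

The Hessian of f at 0 has rank 1. Corank 1: A-series; mu = 2 gives A_2.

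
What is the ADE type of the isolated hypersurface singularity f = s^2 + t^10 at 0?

The Hessian of f at 0 is [[2, 0], [0, 0]] with rank 1, so corank 1. A Groebner basis of the Jacobian ideal J(f) in C{s,t} is {t^9, s}; counting standard monomials gives mu = 9. Corank 1: A-series; mu = 9 gives A_9.

A_9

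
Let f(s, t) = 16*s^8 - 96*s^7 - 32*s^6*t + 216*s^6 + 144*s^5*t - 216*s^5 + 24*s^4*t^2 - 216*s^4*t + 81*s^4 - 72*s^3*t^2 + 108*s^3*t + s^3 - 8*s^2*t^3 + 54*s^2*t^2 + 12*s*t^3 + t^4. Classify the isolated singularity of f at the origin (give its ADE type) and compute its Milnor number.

Type E_6, Milnor number mu = 6.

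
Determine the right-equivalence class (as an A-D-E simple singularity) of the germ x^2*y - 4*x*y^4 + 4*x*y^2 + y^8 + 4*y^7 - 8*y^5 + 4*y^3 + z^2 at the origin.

D_{9}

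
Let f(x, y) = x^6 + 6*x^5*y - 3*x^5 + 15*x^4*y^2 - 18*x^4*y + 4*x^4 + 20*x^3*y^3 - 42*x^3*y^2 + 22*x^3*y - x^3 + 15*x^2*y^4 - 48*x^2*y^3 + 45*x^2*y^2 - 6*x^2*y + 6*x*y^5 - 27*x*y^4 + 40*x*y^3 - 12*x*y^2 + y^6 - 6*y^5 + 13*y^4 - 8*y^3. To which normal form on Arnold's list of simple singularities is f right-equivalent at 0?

E_6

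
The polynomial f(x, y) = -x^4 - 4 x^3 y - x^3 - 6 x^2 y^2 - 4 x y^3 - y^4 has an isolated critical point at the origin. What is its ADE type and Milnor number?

The Hessian of f at 0 is [[0, 0], [0, 0]] with rank 0, so corank 2. A Groebner basis of the Jacobian ideal J(f) in C{x,y} is {y^4, x*y^2 + y^3/3, x^2}; counting standard monomials gives mu = 6. Corank 2; j^3 = -x^3 is a perfect cube, so E-series; the 4-jet and mu = 6 give E_6.

Type E_6, Milnor number mu = 6.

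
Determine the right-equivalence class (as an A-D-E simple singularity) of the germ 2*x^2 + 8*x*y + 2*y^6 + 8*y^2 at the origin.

A_{5}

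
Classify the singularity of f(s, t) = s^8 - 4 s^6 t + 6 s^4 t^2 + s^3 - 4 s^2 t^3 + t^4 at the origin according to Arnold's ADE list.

E6

The Hessian of f at 0 has rank 0. Corank 2; j^3 = s^3 is a perfect cube, so E-series; the 4-jet and mu = 6 give E_6.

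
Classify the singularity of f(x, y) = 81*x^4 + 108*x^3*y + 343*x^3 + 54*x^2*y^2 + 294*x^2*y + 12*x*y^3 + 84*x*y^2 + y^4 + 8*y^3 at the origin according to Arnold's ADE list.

E_{6}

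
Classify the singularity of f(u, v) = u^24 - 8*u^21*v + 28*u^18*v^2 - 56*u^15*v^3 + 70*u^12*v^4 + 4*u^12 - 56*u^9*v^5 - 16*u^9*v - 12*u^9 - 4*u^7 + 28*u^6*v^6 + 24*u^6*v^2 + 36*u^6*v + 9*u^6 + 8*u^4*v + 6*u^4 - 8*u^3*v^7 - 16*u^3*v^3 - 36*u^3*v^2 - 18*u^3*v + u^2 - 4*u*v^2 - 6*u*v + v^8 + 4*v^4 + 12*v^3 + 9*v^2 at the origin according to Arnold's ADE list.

The Hessian of f at 0 is [[2, -6], [-6, 18]] with rank 1, so corank 1. A Groebner basis of the Jacobian ideal J(f) in C{u,v} is {-87967*u^2/6859651 + 611325*u*v/6859651 - 954*u/6859651 + v^4 - 244320*v^3/6859651 - 1040364*v^2/6859651 + 2862*v/6859651, u^3 - 3200166*u^2/48017557 - 2152520*u*v/144052671 + 46594957*u/144052671 + 611488*v^3/20578953 - 327872*v^2/144052671 - 46594957*v/48017557, u^2*v - 3090312*u^2/48017557 + 385645936*u*v/1296474039 + 3365938*u/48017557 - 582427247*v^3/185210577 - 195917548*v^2/432158013 - 10097814*v/48017557, -913694*u^2/48017557 + u*v^2 + 4800552*u*v/48017557 + 546633*u/48017557 - 14058882*v^3/6859651 - 7271676*v^2/48017557 - 1639899*v/48017557}; counting standard monomials gives mu = 7. Corank 1: A-series; mu = 7 gives A_7.

A_{7}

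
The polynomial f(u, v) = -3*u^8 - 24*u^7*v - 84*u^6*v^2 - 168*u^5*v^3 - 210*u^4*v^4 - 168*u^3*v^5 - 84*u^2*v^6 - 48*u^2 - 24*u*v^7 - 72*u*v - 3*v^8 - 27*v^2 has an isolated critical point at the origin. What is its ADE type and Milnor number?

Type A7, Milnor number mu = 7.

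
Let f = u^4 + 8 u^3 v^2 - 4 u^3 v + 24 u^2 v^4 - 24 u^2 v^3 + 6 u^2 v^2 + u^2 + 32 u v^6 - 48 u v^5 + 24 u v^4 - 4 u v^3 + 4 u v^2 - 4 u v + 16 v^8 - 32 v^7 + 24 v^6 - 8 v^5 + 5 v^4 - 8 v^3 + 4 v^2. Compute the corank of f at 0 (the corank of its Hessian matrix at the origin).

Hessian at 0 has rank 1.

1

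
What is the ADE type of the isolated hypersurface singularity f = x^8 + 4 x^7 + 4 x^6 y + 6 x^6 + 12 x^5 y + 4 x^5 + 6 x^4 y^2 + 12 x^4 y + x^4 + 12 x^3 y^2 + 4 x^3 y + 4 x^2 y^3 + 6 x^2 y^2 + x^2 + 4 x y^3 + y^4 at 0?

A3

The Hessian of f at 0 is [[2, 0], [0, 0]] with rank 1, so corank 1. A Groebner basis of the Jacobian ideal J(f) in C{x,y} is {y^3, x}; counting standard monomials gives mu = 3. Corank 1: A-series; mu = 3 gives A_3.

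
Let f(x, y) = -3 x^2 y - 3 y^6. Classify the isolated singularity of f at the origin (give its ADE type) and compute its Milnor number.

The Hessian of f at 0 has rank 0. Corank 2; j^3 = -3*x^2*y has shape L^2 M (L != M), so D-series; mu = 7 gives D_7.

Type D_{7}, Milnor number mu = 7.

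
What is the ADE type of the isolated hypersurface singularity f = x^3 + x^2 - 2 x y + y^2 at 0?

A_{2}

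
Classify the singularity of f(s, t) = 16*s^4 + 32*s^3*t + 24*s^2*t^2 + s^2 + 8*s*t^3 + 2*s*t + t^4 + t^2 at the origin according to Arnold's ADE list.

A_{3}

The Hessian of f at 0 has rank 1. Corank 1: A-series; mu = 3 gives A_3.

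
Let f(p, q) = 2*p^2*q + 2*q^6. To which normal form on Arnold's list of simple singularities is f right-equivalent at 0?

D_7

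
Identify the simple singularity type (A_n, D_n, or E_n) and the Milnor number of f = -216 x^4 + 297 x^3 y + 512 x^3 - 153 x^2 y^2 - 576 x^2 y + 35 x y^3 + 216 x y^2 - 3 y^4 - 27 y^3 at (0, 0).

The Hessian of f at 0 has rank 0. Corank 2; j^3 = (8*x - 3*y)^3 is a perfect cube, so E-series; the 4-jet and mu = 7 give E_7.

Type E_7, Milnor number mu = 7.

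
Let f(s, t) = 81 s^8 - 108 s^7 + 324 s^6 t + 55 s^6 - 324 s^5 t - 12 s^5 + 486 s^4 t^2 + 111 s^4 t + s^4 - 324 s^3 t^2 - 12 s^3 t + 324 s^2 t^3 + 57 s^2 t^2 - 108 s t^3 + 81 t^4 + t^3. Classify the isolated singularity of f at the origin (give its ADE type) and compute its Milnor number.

The Hessian of f at 0 has rank 0. Corank 2; j^3 = t^3 is a perfect cube, so E-series; the 4-jet and mu = 6 give E_6.

Type E_6, Milnor number mu = 6.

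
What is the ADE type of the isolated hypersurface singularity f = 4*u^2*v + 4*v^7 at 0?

D_8

The Hessian of f at 0 has rank 0. Corank 2; j^3 = 4*u^2*v has shape L^2 M (L != M), so D-series; mu = 8 gives D_8.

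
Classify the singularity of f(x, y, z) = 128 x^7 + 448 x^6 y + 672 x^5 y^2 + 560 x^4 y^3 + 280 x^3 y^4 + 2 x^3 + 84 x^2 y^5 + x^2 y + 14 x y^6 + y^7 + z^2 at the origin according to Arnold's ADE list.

D_8

The Hessian of f at 0 is [[0, 0, 0], [0, 0, 0], [0, 0, 2]] with rank 1, so corank 2. A Groebner basis of the Jacobian ideal J(f) in C{x,y,z} is {-x*y/14 + y^6, x*y^2, x^2 + x*y/2, z}; counting standard monomials gives mu = 8. Corank 2; j^3 = x^2*(2*x + y) has shape L^2 M (L != M), so D-series; mu = 8 gives D_8.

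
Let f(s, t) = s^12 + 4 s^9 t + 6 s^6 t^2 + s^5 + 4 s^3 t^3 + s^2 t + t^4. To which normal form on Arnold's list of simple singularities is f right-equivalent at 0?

The Hessian of f at 0 has rank 0. Corank 2; j^3 = s^2*t has shape L^2 M (L != M), so D-series; mu = 5 gives D_5.

D5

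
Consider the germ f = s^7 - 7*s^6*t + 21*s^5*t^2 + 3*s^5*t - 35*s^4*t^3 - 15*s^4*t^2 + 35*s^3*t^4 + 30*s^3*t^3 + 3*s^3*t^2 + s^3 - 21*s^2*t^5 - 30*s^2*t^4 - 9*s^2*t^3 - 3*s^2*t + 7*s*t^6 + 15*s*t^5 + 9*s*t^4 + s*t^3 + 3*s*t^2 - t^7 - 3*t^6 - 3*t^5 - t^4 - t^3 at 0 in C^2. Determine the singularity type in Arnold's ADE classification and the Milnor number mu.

The Hessian of f at 0 has rank 0. Corank 2; j^3 = (s - t)^3 is a perfect cube, so E-series; the 4-jet and mu = 7 give E_7.

Type E_7, Milnor number mu = 7.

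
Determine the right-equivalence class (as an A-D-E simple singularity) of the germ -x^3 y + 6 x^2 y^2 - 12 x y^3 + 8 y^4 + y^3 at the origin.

The Hessian of f at 0 has rank 0. Corank 2; j^3 = y^3 is a perfect cube, so E-series; the 4-jet and mu = 7 give E_7.

E_{7}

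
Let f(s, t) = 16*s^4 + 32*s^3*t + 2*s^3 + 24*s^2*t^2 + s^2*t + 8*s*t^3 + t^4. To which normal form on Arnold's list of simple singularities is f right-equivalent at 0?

D_5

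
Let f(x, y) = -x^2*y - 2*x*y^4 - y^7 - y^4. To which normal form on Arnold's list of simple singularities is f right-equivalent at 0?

D_5

The Hessian of f at 0 is [[0, 0], [0, 0]] with rank 0, so corank 2. A Groebner basis of the Jacobian ideal J(f) in C{x,y} is {x^3, x^2/4 + y^3, x*y}; counting standard monomials gives mu = 5. Corank 2; j^3 = -x^2*y has shape L^2 M (L != M), so D-series; mu = 5 gives D_5.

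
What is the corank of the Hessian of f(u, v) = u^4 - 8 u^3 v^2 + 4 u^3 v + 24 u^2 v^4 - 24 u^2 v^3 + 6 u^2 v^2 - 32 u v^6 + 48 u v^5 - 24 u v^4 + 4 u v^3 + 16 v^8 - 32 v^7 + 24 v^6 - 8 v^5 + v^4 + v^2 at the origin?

The Hessian at 0 is [[0, 0], [0, 2]] of rank 1; hence corank 1.

1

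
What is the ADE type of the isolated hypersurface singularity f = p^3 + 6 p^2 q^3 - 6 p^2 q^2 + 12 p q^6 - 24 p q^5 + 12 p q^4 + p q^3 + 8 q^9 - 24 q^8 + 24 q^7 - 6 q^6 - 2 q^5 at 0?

E7

The Hessian of f at 0 has rank 0. Corank 2; j^3 = p^3 is a perfect cube, so E-series; the 4-jet and mu = 7 give E_7.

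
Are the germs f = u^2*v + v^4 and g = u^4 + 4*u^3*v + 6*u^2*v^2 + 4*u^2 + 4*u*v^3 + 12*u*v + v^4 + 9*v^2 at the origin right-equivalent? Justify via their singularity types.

No.

The Hessian of f at 0 has rank 0. Corank 2; j^3 = u^2*v has shape L^2 M (L != M), so D-series; mu = 5 gives D_5. The Hessian of g at 0 has rank 1. Corank 1: A-series; mu = 3 gives A_3. f is D_5 but g is A_3, hence not right-equivalent.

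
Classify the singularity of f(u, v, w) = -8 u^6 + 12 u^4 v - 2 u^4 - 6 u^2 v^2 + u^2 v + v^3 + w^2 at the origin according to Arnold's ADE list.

D4

The Hessian of f at 0 has rank 1. Corank 2; j^3 = v*(u^2 + v^2) splits into three distinct lines over C (the quadratic factor has nonzero discriminant), so D_4.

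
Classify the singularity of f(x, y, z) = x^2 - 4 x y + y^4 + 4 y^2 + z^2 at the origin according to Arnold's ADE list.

The Hessian of f at 0 is [[2, -4, 0], [-4, 8, 0], [0, 0, 2]] with rank 2, so corank 1. A Groebner basis of the Jacobian ideal J(f) in C{x,y,z} is {y^3, x - 2*y, z}; counting standard monomials gives mu = 3. Corank 1: A-series; mu = 3 gives A_3.

A3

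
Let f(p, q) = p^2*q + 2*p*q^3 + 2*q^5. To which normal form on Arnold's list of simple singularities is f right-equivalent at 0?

D_6

The Hessian of f at 0 has rank 0. Corank 2; j^3 = p^2*q has shape L^2 M (L != M), so D-series; mu = 6 gives D_6.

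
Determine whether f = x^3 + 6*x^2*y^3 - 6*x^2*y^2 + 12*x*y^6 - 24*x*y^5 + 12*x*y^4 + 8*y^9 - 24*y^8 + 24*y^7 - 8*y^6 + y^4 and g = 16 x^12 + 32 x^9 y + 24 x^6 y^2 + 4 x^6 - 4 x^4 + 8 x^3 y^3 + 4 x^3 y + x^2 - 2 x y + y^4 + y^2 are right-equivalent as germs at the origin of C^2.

No.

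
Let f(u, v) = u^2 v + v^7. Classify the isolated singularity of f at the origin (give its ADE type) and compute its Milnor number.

Type D_{8}, Milnor number mu = 8.

The Hessian of f at 0 has rank 0. Corank 2; j^3 = u^2*v has shape L^2 M (L != M), so D-series; mu = 8 gives D_8.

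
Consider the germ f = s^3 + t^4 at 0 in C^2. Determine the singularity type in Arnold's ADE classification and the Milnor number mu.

The Hessian of f at 0 has rank 0. Corank 2; j^3 = s^3 is a perfect cube, so E-series; the 4-jet and mu = 6 give E_6.

Type E_6, Milnor number mu = 6.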